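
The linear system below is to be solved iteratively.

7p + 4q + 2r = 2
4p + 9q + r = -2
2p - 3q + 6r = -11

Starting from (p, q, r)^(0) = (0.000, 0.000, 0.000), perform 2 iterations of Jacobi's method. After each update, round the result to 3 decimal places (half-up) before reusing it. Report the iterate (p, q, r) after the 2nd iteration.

(0.936, -0.146, -2.040)

Iteration 1:
  p = (2 - (4)·0.000 - (2)·0.000) / (7) = 0.286
  q = (-2 - (4)·0.000 - (1)·0.000) / (9) = -0.222
  r = (-11 - (2)·0.000 - (-3)·0.000) / (6) = -1.833
Iteration 2:
  p = (2 - (4)·-0.222 - (2)·-1.833) / (7) = 0.936
  q = (-2 - (4)·0.286 - (1)·-1.833) / (9) = -0.146
  r = (-11 - (2)·0.286 - (-3)·-0.222) / (6) = -2.040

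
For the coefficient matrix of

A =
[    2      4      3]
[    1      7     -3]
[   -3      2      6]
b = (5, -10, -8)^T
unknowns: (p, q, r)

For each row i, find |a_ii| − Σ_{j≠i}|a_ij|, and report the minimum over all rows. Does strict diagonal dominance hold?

row 1: |2| − (4+3) = -5
row 2: |7| − (1+3) = 3
row 3: |6| − (3+2) = 1
minimum over rows = -5 → not strictly diagonally dominant

-5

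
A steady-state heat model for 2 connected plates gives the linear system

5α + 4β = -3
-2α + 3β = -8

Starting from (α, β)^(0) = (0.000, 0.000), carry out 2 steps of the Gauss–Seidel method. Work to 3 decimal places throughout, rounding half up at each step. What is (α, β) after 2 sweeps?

(1.854, -1.431)

Iteration 1:
  α = (-3 - (4)·0.000) / (5) = -0.600
  β = (-8 - (-2)·-0.600) / (3) = -3.067
Iteration 2:
  α = (-3 - (4)·-3.067) / (5) = 1.854
  β = (-8 - (-2)·1.854) / (3) = -1.431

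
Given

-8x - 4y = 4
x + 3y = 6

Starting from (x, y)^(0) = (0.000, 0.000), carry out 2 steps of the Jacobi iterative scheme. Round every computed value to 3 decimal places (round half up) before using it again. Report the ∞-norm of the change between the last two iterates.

Iteration 1:
  x = (4 - (-4)·0.000) / (-8) = -0.500
  y = (6 - (1)·0.000) / (3) = 2.000
Iteration 2:
  x = (4 - (-4)·2.000) / (-8) = -1.500
  y = (6 - (1)·-0.500) / (3) = 2.167
Change: (-1.000, 0.167) → max |·| = 1.000

1.000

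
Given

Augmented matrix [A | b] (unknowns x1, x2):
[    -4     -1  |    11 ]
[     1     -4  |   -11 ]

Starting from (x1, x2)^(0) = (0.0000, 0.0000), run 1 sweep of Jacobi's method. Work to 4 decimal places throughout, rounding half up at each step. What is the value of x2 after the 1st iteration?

2.7500

Iteration 1:
  x1 = (11 - (-1)·0.0000) / (-4) = -2.7500
  x2 = (-11 - (1)·0.0000) / (-4) = 2.7500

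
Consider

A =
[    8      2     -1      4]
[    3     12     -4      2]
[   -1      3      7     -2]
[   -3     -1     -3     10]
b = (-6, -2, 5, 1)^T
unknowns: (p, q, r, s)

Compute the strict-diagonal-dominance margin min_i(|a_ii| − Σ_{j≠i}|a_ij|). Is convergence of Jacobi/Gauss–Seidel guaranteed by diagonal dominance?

row 1: |8| − (2+1+4) = 1
row 2: |12| − (3+4+2) = 3
row 3: |7| − (1+3+2) = 1
row 4: |10| − (3+1+3) = 3
minimum over rows = 1 → strictly diagonally dominant (convergence guaranteed)

1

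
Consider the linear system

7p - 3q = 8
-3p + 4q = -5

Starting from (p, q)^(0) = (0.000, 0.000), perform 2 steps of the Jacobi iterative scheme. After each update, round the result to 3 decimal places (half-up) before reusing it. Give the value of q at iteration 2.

Iteration 1:
  p = (8 - (-3)·0.000) / (7) = 1.143
  q = (-5 - (-3)·0.000) / (4) = -1.250
Iteration 2:
  p = (8 - (-3)·-1.250) / (7) = 0.607
  q = (-5 - (-3)·1.143) / (4) = -0.393

-0.393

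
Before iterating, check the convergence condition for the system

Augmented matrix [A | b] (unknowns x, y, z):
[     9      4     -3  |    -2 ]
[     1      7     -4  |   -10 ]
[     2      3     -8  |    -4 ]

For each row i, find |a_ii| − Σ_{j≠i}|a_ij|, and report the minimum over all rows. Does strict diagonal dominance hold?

2

row 1: |9| − (4+3) = 2
row 2: |7| − (1+4) = 2
row 3: |-8| − (2+3) = 3
minimum over rows = 2 → strictly diagonally dominant (convergence guaranteed)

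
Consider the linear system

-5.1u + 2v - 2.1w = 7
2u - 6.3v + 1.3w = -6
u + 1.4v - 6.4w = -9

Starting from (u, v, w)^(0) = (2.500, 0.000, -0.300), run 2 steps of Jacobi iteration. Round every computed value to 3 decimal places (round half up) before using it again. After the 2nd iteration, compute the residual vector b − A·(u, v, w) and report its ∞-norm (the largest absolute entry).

1.260

Iteration 1:
  u = (7 - (2)·0.000 - (-2.1)·-0.300) / (-5.1) = -1.249
  v = (-6 - (2)·2.500 - (1.3)·-0.300) / (-6.3) = 1.684
  w = (-9 - (1)·2.500 - (1.4)·0.000) / (-6.4) = 1.797
Iteration 2:
  u = (7 - (2)·1.684 - (-2.1)·1.797) / (-5.1) = -1.452
  v = (-6 - (2)·-1.249 - (1.3)·1.797) / (-6.3) = 0.927
  w = (-9 - (1)·-1.249 - (1.4)·1.684) / (-6.4) = 1.579
Residual b − A·x = (1.057, 0.691, 1.260); ∞-norm = 1.260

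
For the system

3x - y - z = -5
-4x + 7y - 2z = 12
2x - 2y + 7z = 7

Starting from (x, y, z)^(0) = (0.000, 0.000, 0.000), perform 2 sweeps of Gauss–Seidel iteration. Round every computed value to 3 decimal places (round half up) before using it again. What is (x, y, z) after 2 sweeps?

(-0.848, 1.714, 1.732)

Iteration 1:
  x = (-5 - (-1)·0.000 - (-1)·0.000) / (3) = -1.667
  y = (12 - (-4)·-1.667 - (-2)·0.000) / (7) = 0.762
  z = (7 - (2)·-1.667 - (-2)·0.762) / (7) = 1.694
Iteration 2:
  x = (-5 - (-1)·0.762 - (-1)·1.694) / (3) = -0.848
  y = (12 - (-4)·-0.848 - (-2)·1.694) / (7) = 1.714
  z = (7 - (2)·-0.848 - (-2)·1.714) / (7) = 1.732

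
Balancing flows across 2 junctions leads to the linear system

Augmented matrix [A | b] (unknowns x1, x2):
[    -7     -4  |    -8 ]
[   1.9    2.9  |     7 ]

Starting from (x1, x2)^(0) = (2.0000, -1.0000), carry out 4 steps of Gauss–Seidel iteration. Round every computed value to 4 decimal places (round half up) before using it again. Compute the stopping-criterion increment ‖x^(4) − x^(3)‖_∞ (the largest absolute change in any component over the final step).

Iteration 1:
  x1 = (-8 - (-4)·-1.0000) / (-7) = 1.7143
  x2 = (7 - (1.9)·1.7143) / (2.9) = 1.2906
Iteration 2:
  x1 = (-8 - (-4)·1.2906) / (-7) = 0.4054
  x2 = (7 - (1.9)·0.4054) / (2.9) = 2.1482
Iteration 3:
  x1 = (-8 - (-4)·2.1482) / (-7) = -0.0847
  x2 = (7 - (1.9)·-0.0847) / (2.9) = 2.4693
Iteration 4:
  x1 = (-8 - (-4)·2.4693) / (-7) = -0.2682
  x2 = (7 - (1.9)·-0.2682) / (2.9) = 2.5895
Change: (-0.1835, 0.1202) → max |·| = 0.1835

0.1835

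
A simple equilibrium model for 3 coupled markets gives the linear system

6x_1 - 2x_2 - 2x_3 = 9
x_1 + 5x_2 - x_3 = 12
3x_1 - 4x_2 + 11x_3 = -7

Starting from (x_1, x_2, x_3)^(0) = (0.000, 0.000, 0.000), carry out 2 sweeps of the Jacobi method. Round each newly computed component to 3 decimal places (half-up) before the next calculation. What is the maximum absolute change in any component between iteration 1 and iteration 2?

Iteration 1:
  x_1 = (9 - (-2)·0.000 - (-2)·0.000) / (6) = 1.500
  x_2 = (12 - (1)·0.000 - (-1)·0.000) / (5) = 2.400
  x_3 = (-7 - (3)·0.000 - (-4)·0.000) / (11) = -0.636
Iteration 2:
  x_1 = (9 - (-2)·2.400 - (-2)·-0.636) / (6) = 2.088
  x_2 = (12 - (1)·1.500 - (-1)·-0.636) / (5) = 1.973
  x_3 = (-7 - (3)·1.500 - (-4)·2.400) / (11) = -0.173
Change: (0.588, -0.427, 0.463) → max |·| = 0.588

0.588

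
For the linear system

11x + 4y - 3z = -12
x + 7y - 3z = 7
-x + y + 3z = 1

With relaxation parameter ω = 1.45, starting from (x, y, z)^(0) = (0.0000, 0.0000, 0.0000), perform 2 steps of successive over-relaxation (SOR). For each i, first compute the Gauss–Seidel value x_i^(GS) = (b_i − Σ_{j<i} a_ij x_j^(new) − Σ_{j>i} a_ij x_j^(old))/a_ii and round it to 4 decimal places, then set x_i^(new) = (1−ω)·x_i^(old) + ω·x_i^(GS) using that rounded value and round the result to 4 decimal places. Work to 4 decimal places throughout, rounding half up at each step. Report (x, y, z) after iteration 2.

Iteration 1:
  x: GS value = (-12 - (4)·0.0000 - (-3)·0.0000) / (11) = -1.0909;  x ← (1−ω)·0.0000 + ω·-1.0909 = -1.5818
  y: GS value = (7 - (1)·-1.5818 - (-3)·0.0000) / (7) = 1.2260;  y ← (1−ω)·0.0000 + ω·1.2260 = 1.7777
  z: GS value = (1 - (-1)·-1.5818 - (1)·1.7777) / (3) = -0.7865;  z ← (1−ω)·0.0000 + ω·-0.7865 = -1.1404
Iteration 2:
  x: GS value = (-12 - (4)·1.7777 - (-3)·-1.1404) / (11) = -2.0484;  x ← (1−ω)·-1.5818 + ω·-2.0484 = -2.2584
  y: GS value = (7 - (1)·-2.2584 - (-3)·-1.1404) / (7) = 0.8339;  y ← (1−ω)·1.7777 + ω·0.8339 = 0.4092
  z: GS value = (1 - (-1)·-2.2584 - (1)·0.4092) / (3) = -0.5559;  z ← (1−ω)·-1.1404 + ω·-0.5559 = -0.2929

(-2.2584, 0.4092, -0.2929)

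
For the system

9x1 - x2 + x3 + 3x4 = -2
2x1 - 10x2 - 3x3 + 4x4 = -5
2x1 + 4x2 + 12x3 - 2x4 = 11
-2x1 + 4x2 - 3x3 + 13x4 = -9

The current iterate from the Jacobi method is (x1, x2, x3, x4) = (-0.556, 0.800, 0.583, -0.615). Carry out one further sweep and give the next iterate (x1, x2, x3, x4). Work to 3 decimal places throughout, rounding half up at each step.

(0.007, -0.032, 0.640, -0.889)

One sweep:
  x1 = (-2 - (-1)·0.800 - (1)·0.583 - (3)·-0.615) / (9) = 0.007
  x2 = (-5 - (2)·-0.556 - (-3)·0.583 - (4)·-0.615) / (-10) = -0.032
  x3 = (11 - (2)·-0.556 - (4)·0.800 - (-2)·-0.615) / (12) = 0.640
  x4 = (-9 - (-2)·-0.556 - (4)·0.800 - (-3)·0.583) / (13) = -0.889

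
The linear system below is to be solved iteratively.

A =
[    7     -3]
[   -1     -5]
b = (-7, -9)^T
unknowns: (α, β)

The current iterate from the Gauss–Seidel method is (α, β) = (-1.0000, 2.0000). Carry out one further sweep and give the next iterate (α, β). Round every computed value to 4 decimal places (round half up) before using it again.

(-0.1429, 1.8286)

One sweep:
  α = (-7 - (-3)·2.0000) / (7) = -0.1429
  β = (-9 - (-1)·-0.1429) / (-5) = 1.8286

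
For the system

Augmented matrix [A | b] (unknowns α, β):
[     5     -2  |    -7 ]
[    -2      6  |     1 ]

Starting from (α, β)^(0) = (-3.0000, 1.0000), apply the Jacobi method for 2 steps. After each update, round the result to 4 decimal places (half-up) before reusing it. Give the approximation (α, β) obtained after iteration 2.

(-1.7333, -0.1667)

Iteration 1:
  α = (-7 - (-2)·1.0000) / (5) = -1.0000
  β = (1 - (-2)·-3.0000) / (6) = -0.8333
Iteration 2:
  α = (-7 - (-2)·-0.8333) / (5) = -1.7333
  β = (1 - (-2)·-1.0000) / (6) = -0.1667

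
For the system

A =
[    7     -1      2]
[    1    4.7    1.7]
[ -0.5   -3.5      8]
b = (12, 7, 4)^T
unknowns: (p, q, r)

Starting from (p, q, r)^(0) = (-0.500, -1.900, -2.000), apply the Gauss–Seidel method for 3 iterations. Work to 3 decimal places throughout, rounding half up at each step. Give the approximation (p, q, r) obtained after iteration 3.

Iteration 1:
  p = (12 - (-1)·-1.900 - (2)·-2.000) / (7) = 2.014
  q = (7 - (1)·2.014 - (1.7)·-2.000) / (4.7) = 1.784
  r = (4 - (-0.5)·2.014 - (-3.5)·1.784) / (8) = 1.406
Iteration 2:
  p = (12 - (-1)·1.784 - (2)·1.406) / (7) = 1.567
  q = (7 - (1)·1.567 - (1.7)·1.406) / (4.7) = 0.647
  r = (4 - (-0.5)·1.567 - (-3.5)·0.647) / (8) = 0.881
Iteration 3:
  p = (12 - (-1)·0.647 - (2)·0.881) / (7) = 1.555
  q = (7 - (1)·1.555 - (1.7)·0.881) / (4.7) = 0.840
  r = (4 - (-0.5)·1.555 - (-3.5)·0.840) / (8) = 0.965

(1.555, 0.840, 0.965)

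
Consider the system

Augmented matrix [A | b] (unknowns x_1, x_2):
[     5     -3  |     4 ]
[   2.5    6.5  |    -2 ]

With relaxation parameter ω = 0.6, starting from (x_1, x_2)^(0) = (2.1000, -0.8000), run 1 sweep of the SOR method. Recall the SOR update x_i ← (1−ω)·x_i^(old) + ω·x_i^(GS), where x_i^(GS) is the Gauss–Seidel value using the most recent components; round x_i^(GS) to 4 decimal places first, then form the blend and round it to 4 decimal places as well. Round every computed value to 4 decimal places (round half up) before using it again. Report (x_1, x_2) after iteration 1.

(1.0320, -0.7428)

Iteration 1:
  x_1: GS value = (4 - (-3)·-0.8000) / (5) = 0.3200;  x_1 ← (1−ω)·2.1000 + ω·0.3200 = 1.0320
  x_2: GS value = (-2 - (2.5)·1.0320) / (6.5) = -0.7046;  x_2 ← (1−ω)·-0.8000 + ω·-0.7046 = -0.7428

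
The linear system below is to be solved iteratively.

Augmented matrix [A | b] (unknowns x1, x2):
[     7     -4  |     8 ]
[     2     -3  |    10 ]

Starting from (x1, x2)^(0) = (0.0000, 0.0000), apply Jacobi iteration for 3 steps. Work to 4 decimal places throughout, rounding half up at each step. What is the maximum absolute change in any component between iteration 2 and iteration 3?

1.2699

Iteration 1:
  x1 = (8 - (-4)·0.0000) / (7) = 1.1429
  x2 = (10 - (2)·0.0000) / (-3) = -3.3333
Iteration 2:
  x1 = (8 - (-4)·-3.3333) / (7) = -0.7619
  x2 = (10 - (2)·1.1429) / (-3) = -2.5714
Iteration 3:
  x1 = (8 - (-4)·-2.5714) / (7) = -0.3265
  x2 = (10 - (2)·-0.7619) / (-3) = -3.8413
Change: (0.4354, -1.2699) → max |·| = 1.2699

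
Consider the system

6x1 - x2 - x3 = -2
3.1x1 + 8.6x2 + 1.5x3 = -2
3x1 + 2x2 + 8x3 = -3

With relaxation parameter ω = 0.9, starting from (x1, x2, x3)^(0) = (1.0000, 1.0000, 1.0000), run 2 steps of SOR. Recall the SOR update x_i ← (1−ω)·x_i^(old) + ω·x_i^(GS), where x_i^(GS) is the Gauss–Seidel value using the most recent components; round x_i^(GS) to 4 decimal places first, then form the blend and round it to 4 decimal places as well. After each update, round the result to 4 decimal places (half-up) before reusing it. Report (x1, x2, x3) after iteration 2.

Iteration 1:
  x1: GS value = (-2 - (-1)·1.0000 - (-1)·1.0000) / (6) = 0.0000;  x1 ← (1−ω)·1.0000 + ω·0.0000 = 0.1000
  x2: GS value = (-2 - (3.1)·0.1000 - (1.5)·1.0000) / (8.6) = -0.4430;  x2 ← (1−ω)·1.0000 + ω·-0.4430 = -0.2987
  x3: GS value = (-3 - (3)·0.1000 - (2)·-0.2987) / (8) = -0.3378;  x3 ← (1−ω)·1.0000 + ω·-0.3378 = -0.2040
Iteration 2:
  x1: GS value = (-2 - (-1)·-0.2987 - (-1)·-0.2040) / (6) = -0.4171;  x1 ← (1−ω)·0.1000 + ω·-0.4171 = -0.3654
  x2: GS value = (-2 - (3.1)·-0.3654 - (1.5)·-0.2040) / (8.6) = -0.0653;  x2 ← (1−ω)·-0.2987 + ω·-0.0653 = -0.0886
  x3: GS value = (-3 - (3)·-0.3654 - (2)·-0.0886) / (8) = -0.2158;  x3 ← (1−ω)·-0.2040 + ω·-0.2158 = -0.2146

(-0.3654, -0.0886, -0.2146)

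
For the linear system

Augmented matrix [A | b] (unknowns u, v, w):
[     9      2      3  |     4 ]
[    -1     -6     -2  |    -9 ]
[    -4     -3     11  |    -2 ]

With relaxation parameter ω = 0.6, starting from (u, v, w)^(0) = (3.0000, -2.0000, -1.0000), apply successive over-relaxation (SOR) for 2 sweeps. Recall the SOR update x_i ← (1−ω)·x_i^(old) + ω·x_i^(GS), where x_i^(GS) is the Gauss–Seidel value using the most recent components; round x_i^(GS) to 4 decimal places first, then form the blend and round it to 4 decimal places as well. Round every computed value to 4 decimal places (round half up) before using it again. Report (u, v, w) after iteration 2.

Iteration 1:
  u: GS value = (4 - (2)·-2.0000 - (3)·-1.0000) / (9) = 1.2222;  u ← (1−ω)·3.0000 + ω·1.2222 = 1.9333
  v: GS value = (-9 - (-1)·1.9333 - (-2)·-1.0000) / (-6) = 1.5111;  v ← (1−ω)·-2.0000 + ω·1.5111 = 0.1067
  w: GS value = (-2 - (-4)·1.9333 - (-3)·0.1067) / (11) = 0.5503;  w ← (1−ω)·-1.0000 + ω·0.5503 = -0.0698
Iteration 2:
  u: GS value = (4 - (2)·0.1067 - (3)·-0.0698) / (9) = 0.4440;  u ← (1−ω)·1.9333 + ω·0.4440 = 1.0397
  v: GS value = (-9 - (-1)·1.0397 - (-2)·-0.0698) / (-6) = 1.3500;  v ← (1−ω)·0.1067 + ω·1.3500 = 0.8527
  w: GS value = (-2 - (-4)·1.0397 - (-3)·0.8527) / (11) = 0.4288;  w ← (1−ω)·-0.0698 + ω·0.4288 = 0.2294

(1.0397, 0.8527, 0.2294)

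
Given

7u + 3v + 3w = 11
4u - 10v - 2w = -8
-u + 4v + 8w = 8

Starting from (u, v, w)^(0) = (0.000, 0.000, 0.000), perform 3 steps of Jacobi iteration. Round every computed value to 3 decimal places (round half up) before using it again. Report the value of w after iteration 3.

0.486

Iteration 1:
  u = (11 - (3)·0.000 - (3)·0.000) / (7) = 1.571
  v = (-8 - (4)·0.000 - (-2)·0.000) / (-10) = 0.800
  w = (8 - (-1)·0.000 - (4)·0.000) / (8) = 1.000
Iteration 2:
  u = (11 - (3)·0.800 - (3)·1.000) / (7) = 0.800
  v = (-8 - (4)·1.571 - (-2)·1.000) / (-10) = 1.228
  w = (8 - (-1)·1.571 - (4)·0.800) / (8) = 0.796
Iteration 3:
  u = (11 - (3)·1.228 - (3)·0.796) / (7) = 0.704
  v = (-8 - (4)·0.800 - (-2)·0.796) / (-10) = 0.961
  w = (8 - (-1)·0.800 - (4)·1.228) / (8) = 0.486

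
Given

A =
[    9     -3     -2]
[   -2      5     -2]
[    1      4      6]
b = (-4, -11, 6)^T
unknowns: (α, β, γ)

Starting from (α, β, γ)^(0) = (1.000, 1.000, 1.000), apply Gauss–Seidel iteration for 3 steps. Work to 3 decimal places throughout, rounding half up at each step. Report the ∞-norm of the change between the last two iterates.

0.061

Iteration 1:
  α = (-4 - (-3)·1.000 - (-2)·1.000) / (9) = 0.111
  β = (-11 - (-2)·0.111 - (-2)·1.000) / (5) = -1.756
  γ = (6 - (1)·0.111 - (4)·-1.756) / (6) = 2.152
Iteration 2:
  α = (-4 - (-3)·-1.756 - (-2)·2.152) / (9) = -0.552
  β = (-11 - (-2)·-0.552 - (-2)·2.152) / (5) = -1.560
  γ = (6 - (1)·-0.552 - (4)·-1.560) / (6) = 2.132
Iteration 3:
  α = (-4 - (-3)·-1.560 - (-2)·2.132) / (9) = -0.491
  β = (-11 - (-2)·-0.491 - (-2)·2.132) / (5) = -1.544
  γ = (6 - (1)·-0.491 - (4)·-1.544) / (6) = 2.111
Change: (0.061, 0.016, -0.021) → max |·| = 0.061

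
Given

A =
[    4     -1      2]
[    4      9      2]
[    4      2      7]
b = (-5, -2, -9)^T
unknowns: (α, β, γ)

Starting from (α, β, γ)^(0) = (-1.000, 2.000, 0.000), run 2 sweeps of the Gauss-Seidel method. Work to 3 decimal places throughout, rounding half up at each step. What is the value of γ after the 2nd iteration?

-0.933

Iteration 1:
  α = (-5 - (-1)·2.000 - (2)·0.000) / (4) = -0.750
  β = (-2 - (4)·-0.750 - (2)·0.000) / (9) = 0.111
  γ = (-9 - (4)·-0.750 - (2)·0.111) / (7) = -0.889
Iteration 2:
  α = (-5 - (-1)·0.111 - (2)·-0.889) / (4) = -0.778
  β = (-2 - (4)·-0.778 - (2)·-0.889) / (9) = 0.321
  γ = (-9 - (4)·-0.778 - (2)·0.321) / (7) = -0.933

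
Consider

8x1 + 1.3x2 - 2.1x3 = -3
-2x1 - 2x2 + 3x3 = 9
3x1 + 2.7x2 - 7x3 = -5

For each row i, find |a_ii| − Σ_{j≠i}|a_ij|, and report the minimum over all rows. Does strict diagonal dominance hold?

-3

row 1: |8| − (1.3+2.1) = 4.6
row 2: |-2| − (2+3) = -3
row 3: |-7| − (3+2.7) = 1.3
minimum over rows = -3 → not strictly diagonally dominant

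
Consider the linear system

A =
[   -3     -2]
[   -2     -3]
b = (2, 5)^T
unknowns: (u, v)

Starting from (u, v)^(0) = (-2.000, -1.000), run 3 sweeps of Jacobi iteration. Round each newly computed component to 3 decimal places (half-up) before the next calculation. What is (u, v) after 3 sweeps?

Iteration 1:
  u = (2 - (-2)·-1.000) / (-3) = 0.000
  v = (5 - (-2)·-2.000) / (-3) = -0.333
Iteration 2:
  u = (2 - (-2)·-0.333) / (-3) = -0.445
  v = (5 - (-2)·0.000) / (-3) = -1.667
Iteration 3:
  u = (2 - (-2)·-1.667) / (-3) = 0.445
  v = (5 - (-2)·-0.445) / (-3) = -1.370

(0.445, -1.370)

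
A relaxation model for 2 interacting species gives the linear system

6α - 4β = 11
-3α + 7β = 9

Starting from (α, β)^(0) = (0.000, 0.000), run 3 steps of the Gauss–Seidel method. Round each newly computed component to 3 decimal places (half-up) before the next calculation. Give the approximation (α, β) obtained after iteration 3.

Iteration 1:
  α = (11 - (-4)·0.000) / (6) = 1.833
  β = (9 - (-3)·1.833) / (7) = 2.071
Iteration 2:
  α = (11 - (-4)·2.071) / (6) = 3.214
  β = (9 - (-3)·3.214) / (7) = 2.663
Iteration 3:
  α = (11 - (-4)·2.663) / (6) = 3.609
  β = (9 - (-3)·3.609) / (7) = 2.832

(3.609, 2.832)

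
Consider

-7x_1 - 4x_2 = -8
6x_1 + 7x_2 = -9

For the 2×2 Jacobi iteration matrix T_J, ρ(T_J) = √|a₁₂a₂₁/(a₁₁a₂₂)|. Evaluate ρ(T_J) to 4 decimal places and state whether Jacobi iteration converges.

a₁₂a₂₁/(a₁₁a₂₂) = (-4)·(6) / ((-7)·(7)) = 0.489796
ρ = √|0.489796| = √0.489796 = 0.6999
ρ < 1, so Jacobi converges

0.6999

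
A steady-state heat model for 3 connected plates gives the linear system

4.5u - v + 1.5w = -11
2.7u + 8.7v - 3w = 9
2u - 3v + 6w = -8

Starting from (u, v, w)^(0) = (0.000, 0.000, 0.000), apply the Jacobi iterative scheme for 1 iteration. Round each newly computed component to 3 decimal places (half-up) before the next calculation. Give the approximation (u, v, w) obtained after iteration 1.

(-2.444, 1.034, -1.333)

Iteration 1:
  u = (-11 - (-1)·0.000 - (1.5)·0.000) / (4.5) = -2.444
  v = (9 - (2.7)·0.000 - (-3)·0.000) / (8.7) = 1.034
  w = (-8 - (2)·0.000 - (-3)·0.000) / (6) = -1.333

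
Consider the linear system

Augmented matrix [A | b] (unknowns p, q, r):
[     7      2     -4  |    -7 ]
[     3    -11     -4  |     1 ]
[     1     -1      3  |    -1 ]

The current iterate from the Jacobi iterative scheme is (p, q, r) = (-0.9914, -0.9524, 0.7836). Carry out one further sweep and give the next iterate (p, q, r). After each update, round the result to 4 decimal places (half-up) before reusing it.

(-0.2801, -0.6462, -0.3203)

One sweep:
  p = (-7 - (2)·-0.9524 - (-4)·0.7836) / (7) = -0.2801
  q = (1 - (3)·-0.9914 - (-4)·0.7836) / (-11) = -0.6462
  r = (-1 - (1)·-0.9914 - (-1)·-0.9524) / (3) = -0.3203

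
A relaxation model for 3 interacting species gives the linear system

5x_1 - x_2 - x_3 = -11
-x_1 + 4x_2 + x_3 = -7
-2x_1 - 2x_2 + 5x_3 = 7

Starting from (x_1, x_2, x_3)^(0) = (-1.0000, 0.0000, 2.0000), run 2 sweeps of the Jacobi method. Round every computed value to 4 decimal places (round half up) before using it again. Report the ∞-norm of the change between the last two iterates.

1.3200

Iteration 1:
  x_1 = (-11 - (-1)·0.0000 - (-1)·2.0000) / (5) = -1.8000
  x_2 = (-7 - (-1)·-1.0000 - (1)·2.0000) / (4) = -2.5000
  x_3 = (7 - (-2)·-1.0000 - (-2)·0.0000) / (5) = 1.0000
Iteration 2:
  x_1 = (-11 - (-1)·-2.5000 - (-1)·1.0000) / (5) = -2.5000
  x_2 = (-7 - (-1)·-1.8000 - (1)·1.0000) / (4) = -2.4500
  x_3 = (7 - (-2)·-1.8000 - (-2)·-2.5000) / (5) = -0.3200
Change: (-0.7000, 0.0500, -1.3200) → max |·| = 1.3200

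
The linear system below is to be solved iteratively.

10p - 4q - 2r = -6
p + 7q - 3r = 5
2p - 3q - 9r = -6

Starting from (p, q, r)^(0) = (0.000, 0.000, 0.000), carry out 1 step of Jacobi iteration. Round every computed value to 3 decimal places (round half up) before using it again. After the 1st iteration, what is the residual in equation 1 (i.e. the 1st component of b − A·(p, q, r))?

Iteration 1:
  p = (-6 - (-4)·0.000 - (-2)·0.000) / (10) = -0.600
  q = (5 - (1)·0.000 - (-3)·0.000) / (7) = 0.714
  r = (-6 - (2)·0.000 - (-3)·0.000) / (-9) = 0.667
Residual b − A·x = (4.190, 2.603, 3.345)

4.190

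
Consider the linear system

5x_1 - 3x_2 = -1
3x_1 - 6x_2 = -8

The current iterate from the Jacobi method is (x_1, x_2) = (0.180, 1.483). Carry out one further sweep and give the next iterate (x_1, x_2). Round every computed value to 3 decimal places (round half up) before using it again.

One sweep:
  x_1 = (-1 - (-3)·1.483) / (5) = 0.690
  x_2 = (-8 - (3)·0.180) / (-6) = 1.423

(0.690, 1.423)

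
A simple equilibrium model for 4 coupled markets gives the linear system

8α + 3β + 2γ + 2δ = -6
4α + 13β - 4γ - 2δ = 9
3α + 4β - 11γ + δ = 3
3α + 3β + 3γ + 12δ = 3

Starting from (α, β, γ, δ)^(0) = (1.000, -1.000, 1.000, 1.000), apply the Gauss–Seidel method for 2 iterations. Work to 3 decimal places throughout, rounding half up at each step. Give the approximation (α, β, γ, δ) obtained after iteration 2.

(-1.330, 1.145, -0.211, 0.349)

Iteration 1:
  α = (-6 - (3)·-1.000 - (2)·1.000 - (2)·1.000) / (8) = -0.875
  β = (9 - (4)·-0.875 - (-4)·1.000 - (-2)·1.000) / (13) = 1.423
  γ = (3 - (3)·-0.875 - (4)·1.423 - (1)·1.000) / (-11) = 0.097
  δ = (3 - (3)·-0.875 - (3)·1.423 - (3)·0.097) / (12) = 0.089
Iteration 2:
  α = (-6 - (3)·1.423 - (2)·0.097 - (2)·0.089) / (8) = -1.330
  β = (9 - (4)·-1.330 - (-4)·0.097 - (-2)·0.089) / (13) = 1.145
  γ = (3 - (3)·-1.330 - (4)·1.145 - (1)·0.089) / (-11) = -0.211
  δ = (3 - (3)·-1.330 - (3)·1.145 - (3)·-0.211) / (12) = 0.349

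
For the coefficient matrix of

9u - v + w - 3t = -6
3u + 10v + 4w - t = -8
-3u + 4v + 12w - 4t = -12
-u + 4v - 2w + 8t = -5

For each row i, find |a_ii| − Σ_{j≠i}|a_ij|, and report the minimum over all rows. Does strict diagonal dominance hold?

1

row 1: |9| − (1+1+3) = 4
row 2: |10| − (3+4+1) = 2
row 3: |12| − (3+4+4) = 1
row 4: |8| − (1+4+2) = 1
minimum over rows = 1 → strictly diagonally dominant (convergence guaranteed)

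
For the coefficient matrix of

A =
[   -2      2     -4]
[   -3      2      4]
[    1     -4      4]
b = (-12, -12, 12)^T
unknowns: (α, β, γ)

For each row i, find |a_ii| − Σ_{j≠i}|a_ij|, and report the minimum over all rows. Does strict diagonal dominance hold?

row 1: |-2| − (2+4) = -4
row 2: |2| − (3+4) = -5
row 3: |4| − (1+4) = -1
minimum over rows = -5 → not strictly diagonally dominant

-5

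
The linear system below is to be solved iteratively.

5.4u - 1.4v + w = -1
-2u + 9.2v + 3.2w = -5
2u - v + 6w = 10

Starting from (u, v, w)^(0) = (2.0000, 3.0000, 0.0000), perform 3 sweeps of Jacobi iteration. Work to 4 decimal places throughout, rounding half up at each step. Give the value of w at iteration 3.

1.6743

Iteration 1:
  u = (-1 - (-1.4)·3.0000 - (1)·0.0000) / (5.4) = 0.5926
  v = (-5 - (-2)·2.0000 - (3.2)·0.0000) / (9.2) = -0.1087
  w = (10 - (2)·2.0000 - (-1)·3.0000) / (6) = 1.5000
Iteration 2:
  u = (-1 - (-1.4)·-0.1087 - (1)·1.5000) / (5.4) = -0.4911
  v = (-5 - (-2)·0.5926 - (3.2)·1.5000) / (9.2) = -0.9364
  w = (10 - (2)·0.5926 - (-1)·-0.1087) / (6) = 1.4510
Iteration 3:
  u = (-1 - (-1.4)·-0.9364 - (1)·1.4510) / (5.4) = -0.6967
  v = (-5 - (-2)·-0.4911 - (3.2)·1.4510) / (9.2) = -1.1549
  w = (10 - (2)·-0.4911 - (-1)·-0.9364) / (6) = 1.6743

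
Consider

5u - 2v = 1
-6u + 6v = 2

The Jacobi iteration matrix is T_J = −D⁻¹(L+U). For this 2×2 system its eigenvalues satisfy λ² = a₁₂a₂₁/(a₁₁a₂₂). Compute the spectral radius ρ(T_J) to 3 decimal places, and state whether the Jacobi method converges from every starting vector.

0.632

a₁₂a₂₁/(a₁₁a₂₂) = (-2)·(-6) / ((5)·(6)) = 0.400000
ρ = √|0.400000| = √0.400000 = 0.632
ρ < 1, so Jacobi converges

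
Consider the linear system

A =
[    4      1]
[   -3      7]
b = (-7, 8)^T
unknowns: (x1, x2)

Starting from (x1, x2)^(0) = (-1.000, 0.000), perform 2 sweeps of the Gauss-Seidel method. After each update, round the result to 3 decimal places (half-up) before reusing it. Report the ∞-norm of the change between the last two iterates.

0.098

Iteration 1:
  x1 = (-7 - (1)·0.000) / (4) = -1.750
  x2 = (8 - (-3)·-1.750) / (7) = 0.393
Iteration 2:
  x1 = (-7 - (1)·0.393) / (4) = -1.848
  x2 = (8 - (-3)·-1.848) / (7) = 0.351
Change: (-0.098, -0.042) → max |·| = 0.098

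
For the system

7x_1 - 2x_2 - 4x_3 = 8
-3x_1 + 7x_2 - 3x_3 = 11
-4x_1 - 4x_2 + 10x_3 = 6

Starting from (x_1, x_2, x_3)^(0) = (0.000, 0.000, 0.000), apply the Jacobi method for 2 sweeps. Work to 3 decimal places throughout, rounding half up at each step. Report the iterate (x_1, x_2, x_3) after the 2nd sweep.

(1.935, 2.318, 1.686)

Iteration 1:
  x_1 = (8 - (-2)·0.000 - (-4)·0.000) / (7) = 1.143
  x_2 = (11 - (-3)·0.000 - (-3)·0.000) / (7) = 1.571
  x_3 = (6 - (-4)·0.000 - (-4)·0.000) / (10) = 0.600
Iteration 2:
  x_1 = (8 - (-2)·1.571 - (-4)·0.600) / (7) = 1.935
  x_2 = (11 - (-3)·1.143 - (-3)·0.600) / (7) = 2.318
  x_3 = (6 - (-4)·1.143 - (-4)·1.571) / (10) = 1.686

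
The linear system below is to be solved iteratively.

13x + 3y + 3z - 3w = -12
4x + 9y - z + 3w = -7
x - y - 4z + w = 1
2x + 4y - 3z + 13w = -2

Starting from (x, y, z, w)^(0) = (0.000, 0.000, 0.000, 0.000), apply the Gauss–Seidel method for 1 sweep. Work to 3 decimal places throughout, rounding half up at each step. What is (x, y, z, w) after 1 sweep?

Iteration 1:
  x = (-12 - (3)·0.000 - (3)·0.000 - (-3)·0.000) / (13) = -0.923
  y = (-7 - (4)·-0.923 - (-1)·0.000 - (3)·0.000) / (9) = -0.368
  z = (1 - (1)·-0.923 - (-1)·-0.368 - (1)·0.000) / (-4) = -0.389
  w = (-2 - (2)·-0.923 - (4)·-0.368 - (-3)·-0.389) / (13) = 0.012

(-0.923, -0.368, -0.389, 0.012)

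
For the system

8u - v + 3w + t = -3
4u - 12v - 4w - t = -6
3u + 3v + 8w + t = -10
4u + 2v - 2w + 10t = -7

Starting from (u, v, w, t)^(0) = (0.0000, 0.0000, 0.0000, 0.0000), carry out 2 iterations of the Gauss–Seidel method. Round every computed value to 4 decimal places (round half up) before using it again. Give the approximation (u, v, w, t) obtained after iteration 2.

Iteration 1:
  u = (-3 - (-1)·0.0000 - (3)·0.0000 - (1)·0.0000) / (8) = -0.3750
  v = (-6 - (4)·-0.3750 - (-4)·0.0000 - (-1)·0.0000) / (-12) = 0.3750
  w = (-10 - (3)·-0.3750 - (3)·0.3750 - (1)·0.0000) / (8) = -1.2500
  t = (-7 - (4)·-0.3750 - (2)·0.3750 - (-2)·-1.2500) / (10) = -0.8750
Iteration 2:
  u = (-3 - (-1)·0.3750 - (3)·-1.2500 - (1)·-0.8750) / (8) = 0.2500
  v = (-6 - (4)·0.2500 - (-4)·-1.2500 - (-1)·-0.8750) / (-12) = 1.0729
  w = (-10 - (3)·0.2500 - (3)·1.0729 - (1)·-0.8750) / (8) = -1.6367
  t = (-7 - (4)·0.2500 - (2)·1.0729 - (-2)·-1.6367) / (10) = -1.3419

(0.2500, 1.0729, -1.6367, -1.3419)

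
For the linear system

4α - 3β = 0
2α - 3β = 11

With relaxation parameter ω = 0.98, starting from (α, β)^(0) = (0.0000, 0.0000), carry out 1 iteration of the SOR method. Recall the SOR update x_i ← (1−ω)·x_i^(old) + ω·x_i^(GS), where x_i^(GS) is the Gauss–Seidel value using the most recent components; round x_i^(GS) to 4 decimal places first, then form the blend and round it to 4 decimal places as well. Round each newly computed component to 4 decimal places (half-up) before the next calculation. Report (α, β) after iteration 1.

(0.0000, -3.5934)

Iteration 1:
  α: GS value = (0 - (-3)·0.0000) / (4) = 0.0000;  α ← (1−ω)·0.0000 + ω·0.0000 = 0.0000
  β: GS value = (11 - (2)·0.0000) / (-3) = -3.6667;  β ← (1−ω)·0.0000 + ω·-3.6667 = -3.5934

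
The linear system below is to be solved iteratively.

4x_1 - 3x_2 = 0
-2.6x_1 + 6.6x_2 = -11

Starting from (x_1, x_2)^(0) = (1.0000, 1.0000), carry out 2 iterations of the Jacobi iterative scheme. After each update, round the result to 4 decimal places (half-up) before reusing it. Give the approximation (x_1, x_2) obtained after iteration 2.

(-0.9545, -1.3712)

Iteration 1:
  x_1 = (0 - (-3)·1.0000) / (4) = 0.7500
  x_2 = (-11 - (-2.6)·1.0000) / (6.6) = -1.2727
Iteration 2:
  x_1 = (0 - (-3)·-1.2727) / (4) = -0.9545
  x_2 = (-11 - (-2.6)·0.7500) / (6.6) = -1.3712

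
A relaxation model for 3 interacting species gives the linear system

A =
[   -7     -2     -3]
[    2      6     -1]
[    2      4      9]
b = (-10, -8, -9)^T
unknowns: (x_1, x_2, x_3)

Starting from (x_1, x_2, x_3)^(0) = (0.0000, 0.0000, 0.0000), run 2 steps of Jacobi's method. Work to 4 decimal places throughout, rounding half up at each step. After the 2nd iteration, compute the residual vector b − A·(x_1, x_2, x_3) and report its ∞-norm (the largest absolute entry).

Iteration 1:
  x_1 = (-10 - (-2)·0.0000 - (-3)·0.0000) / (-7) = 1.4286
  x_2 = (-8 - (2)·0.0000 - (-1)·0.0000) / (6) = -1.3333
  x_3 = (-9 - (2)·0.0000 - (4)·0.0000) / (9) = -1.0000
Iteration 2:
  x_1 = (-10 - (-2)·-1.3333 - (-3)·-1.0000) / (-7) = 2.2381
  x_2 = (-8 - (2)·1.4286 - (-1)·-1.0000) / (6) = -1.9762
  x_3 = (-9 - (2)·1.4286 - (4)·-1.3333) / (9) = -0.7249
Residual b − A·x = (-0.4604, -1.3439, 0.9527); ∞-norm = 1.3439

1.3439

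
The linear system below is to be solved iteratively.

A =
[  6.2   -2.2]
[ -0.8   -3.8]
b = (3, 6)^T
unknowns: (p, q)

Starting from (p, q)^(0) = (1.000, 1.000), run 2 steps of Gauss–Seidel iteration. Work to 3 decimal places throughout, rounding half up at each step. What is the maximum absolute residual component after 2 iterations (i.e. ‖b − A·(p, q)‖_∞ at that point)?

0.452

Iteration 1:
  p = (3 - (-2.2)·1.000) / (6.2) = 0.839
  q = (6 - (-0.8)·0.839) / (-3.8) = -1.756
Iteration 2:
  p = (3 - (-2.2)·-1.756) / (6.2) = -0.139
  q = (6 - (-0.8)·-0.139) / (-3.8) = -1.550
Residual b − A·x = (0.452, -0.001); ∞-norm = 0.452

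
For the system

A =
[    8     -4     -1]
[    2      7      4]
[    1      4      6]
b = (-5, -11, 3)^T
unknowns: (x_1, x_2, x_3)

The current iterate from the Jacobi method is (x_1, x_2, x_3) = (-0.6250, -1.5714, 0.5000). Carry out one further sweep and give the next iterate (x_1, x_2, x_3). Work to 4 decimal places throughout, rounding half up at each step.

One sweep:
  x_1 = (-5 - (-4)·-1.5714 - (-1)·0.5000) / (8) = -1.3482
  x_2 = (-11 - (2)·-0.6250 - (4)·0.5000) / (7) = -1.6786
  x_3 = (3 - (1)·-0.6250 - (4)·-1.5714) / (6) = 1.6518

(-1.3482, -1.6786, 1.6518)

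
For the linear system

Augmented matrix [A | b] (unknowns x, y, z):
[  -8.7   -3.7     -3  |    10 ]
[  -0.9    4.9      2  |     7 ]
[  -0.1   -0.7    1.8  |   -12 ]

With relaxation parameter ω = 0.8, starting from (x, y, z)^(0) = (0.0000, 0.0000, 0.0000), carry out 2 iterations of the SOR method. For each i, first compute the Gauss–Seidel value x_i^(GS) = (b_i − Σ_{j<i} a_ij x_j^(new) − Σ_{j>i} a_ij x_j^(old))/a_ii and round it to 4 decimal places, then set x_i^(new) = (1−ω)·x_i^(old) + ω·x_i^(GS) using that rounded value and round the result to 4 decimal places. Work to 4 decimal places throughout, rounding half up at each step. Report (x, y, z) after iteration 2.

(-0.0503, 2.9895, -5.4176)

Iteration 1:
  x: GS value = (10 - (-3.7)·0.0000 - (-3)·0.0000) / (-8.7) = -1.1494;  x ← (1−ω)·0.0000 + ω·-1.1494 = -0.9195
  y: GS value = (7 - (-0.9)·-0.9195 - (2)·0.0000) / (4.9) = 1.2597;  y ← (1−ω)·0.0000 + ω·1.2597 = 1.0078
  z: GS value = (-12 - (-0.1)·-0.9195 - (-0.7)·1.0078) / (1.8) = -6.3258;  z ← (1−ω)·0.0000 + ω·-6.3258 = -5.0606
Iteration 2:
  x: GS value = (10 - (-3.7)·1.0078 - (-3)·-5.0606) / (-8.7) = 0.1670;  x ← (1−ω)·-0.9195 + ω·0.1670 = -0.0503
  y: GS value = (7 - (-0.9)·-0.0503 - (2)·-5.0606) / (4.9) = 3.4849;  y ← (1−ω)·1.0078 + ω·3.4849 = 2.9895
  z: GS value = (-12 - (-0.1)·-0.0503 - (-0.7)·2.9895) / (1.8) = -5.5069;  z ← (1−ω)·-5.0606 + ω·-5.5069 = -5.4176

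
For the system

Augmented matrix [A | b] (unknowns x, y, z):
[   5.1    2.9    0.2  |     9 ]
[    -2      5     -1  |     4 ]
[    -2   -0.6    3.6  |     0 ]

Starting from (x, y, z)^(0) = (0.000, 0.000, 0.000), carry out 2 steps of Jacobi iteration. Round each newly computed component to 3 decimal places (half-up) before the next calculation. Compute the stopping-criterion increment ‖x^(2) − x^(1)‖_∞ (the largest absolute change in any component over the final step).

Iteration 1:
  x = (9 - (2.9)·0.000 - (0.2)·0.000) / (5.1) = 1.765
  y = (4 - (-2)·0.000 - (-1)·0.000) / (5) = 0.800
  z = (0 - (-2)·0.000 - (-0.6)·0.000) / (3.6) = 0.000
Iteration 2:
  x = (9 - (2.9)·0.800 - (0.2)·0.000) / (5.1) = 1.310
  y = (4 - (-2)·1.765 - (-1)·0.000) / (5) = 1.506
  z = (0 - (-2)·1.765 - (-0.6)·0.800) / (3.6) = 1.114
Change: (-0.455, 0.706, 1.114) → max |·| = 1.114

1.114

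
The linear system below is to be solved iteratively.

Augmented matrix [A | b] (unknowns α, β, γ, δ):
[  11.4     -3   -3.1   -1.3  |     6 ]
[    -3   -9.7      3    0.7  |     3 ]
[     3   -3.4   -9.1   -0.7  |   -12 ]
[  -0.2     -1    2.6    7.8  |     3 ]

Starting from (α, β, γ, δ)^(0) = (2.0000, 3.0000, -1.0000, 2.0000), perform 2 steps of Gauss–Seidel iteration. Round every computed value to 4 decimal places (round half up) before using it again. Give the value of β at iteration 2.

Iteration 1:
  α = (6 - (-3)·3.0000 - (-3.1)·-1.0000 - (-1.3)·2.0000) / (11.4) = 1.2719
  β = (3 - (-3)·1.2719 - (3)·-1.0000 - (0.7)·2.0000) / (-9.7) = -0.8676
  γ = (-12 - (3)·1.2719 - (-3.4)·-0.8676 - (-0.7)·2.0000) / (-9.1) = 1.9083
  δ = (3 - (-0.2)·1.2719 - (-1)·-0.8676 - (2.6)·1.9083) / (7.8) = -0.3301
Iteration 2:
  α = (6 - (-3)·-0.8676 - (-3.1)·1.9083 - (-1.3)·-0.3301) / (11.4) = 0.7793
  β = (3 - (-3)·0.7793 - (3)·1.9083 - (0.7)·-0.3301) / (-9.7) = 0.0161
  γ = (-12 - (3)·0.7793 - (-3.4)·0.0161 - (-0.7)·-0.3301) / (-9.1) = 1.5950
  δ = (3 - (-0.2)·0.7793 - (-1)·0.0161 - (2.6)·1.5950) / (7.8) = -0.1250

0.0161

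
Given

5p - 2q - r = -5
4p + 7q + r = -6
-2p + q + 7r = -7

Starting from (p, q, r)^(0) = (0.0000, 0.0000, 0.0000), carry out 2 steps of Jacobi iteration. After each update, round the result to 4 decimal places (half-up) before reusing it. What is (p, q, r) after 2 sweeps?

Iteration 1:
  p = (-5 - (-2)·0.0000 - (-1)·0.0000) / (5) = -1.0000
  q = (-6 - (4)·0.0000 - (1)·0.0000) / (7) = -0.8571
  r = (-7 - (-2)·0.0000 - (1)·0.0000) / (7) = -1.0000
Iteration 2:
  p = (-5 - (-2)·-0.8571 - (-1)·-1.0000) / (5) = -1.5428
  q = (-6 - (4)·-1.0000 - (1)·-1.0000) / (7) = -0.1429
  r = (-7 - (-2)·-1.0000 - (1)·-0.8571) / (7) = -1.1633

(-1.5428, -0.1429, -1.1633)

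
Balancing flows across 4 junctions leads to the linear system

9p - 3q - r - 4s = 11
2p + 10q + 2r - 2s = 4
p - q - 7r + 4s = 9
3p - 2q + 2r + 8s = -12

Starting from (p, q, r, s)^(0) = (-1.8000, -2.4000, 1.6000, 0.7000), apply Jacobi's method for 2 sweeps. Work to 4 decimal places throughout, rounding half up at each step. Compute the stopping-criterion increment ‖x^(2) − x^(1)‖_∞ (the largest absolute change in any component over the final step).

1.4813

Iteration 1:
  p = (11 - (-3)·-2.4000 - (-1)·1.6000 - (-4)·0.7000) / (9) = 0.9111
  q = (4 - (2)·-1.8000 - (2)·1.6000 - (-2)·0.7000) / (10) = 0.5800
  r = (9 - (1)·-1.8000 - (-1)·-2.4000 - (4)·0.7000) / (-7) = -0.8000
  s = (-12 - (3)·-1.8000 - (-2)·-2.4000 - (2)·1.6000) / (8) = -1.8250
Iteration 2:
  p = (11 - (-3)·0.5800 - (-1)·-0.8000 - (-4)·-1.8250) / (9) = 0.5156
  q = (4 - (2)·0.9111 - (2)·-0.8000 - (-2)·-1.8250) / (10) = 0.0128
  r = (9 - (1)·0.9111 - (-1)·0.5800 - (4)·-1.8250) / (-7) = -2.2813
  s = (-12 - (3)·0.9111 - (-2)·0.5800 - (2)·-0.8000) / (8) = -1.4967
Change: (-0.3955, -0.5672, -1.4813, 0.3283) → max |·| = 1.4813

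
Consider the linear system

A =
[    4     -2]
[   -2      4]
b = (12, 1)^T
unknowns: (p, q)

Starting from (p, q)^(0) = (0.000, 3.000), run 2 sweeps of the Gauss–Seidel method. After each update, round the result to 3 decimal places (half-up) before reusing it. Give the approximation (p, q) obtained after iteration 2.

(4.250, 2.375)

Iteration 1:
  p = (12 - (-2)·3.000) / (4) = 4.500
  q = (1 - (-2)·4.500) / (4) = 2.500
Iteration 2:
  p = (12 - (-2)·2.500) / (4) = 4.250
  q = (1 - (-2)·4.250) / (4) = 2.375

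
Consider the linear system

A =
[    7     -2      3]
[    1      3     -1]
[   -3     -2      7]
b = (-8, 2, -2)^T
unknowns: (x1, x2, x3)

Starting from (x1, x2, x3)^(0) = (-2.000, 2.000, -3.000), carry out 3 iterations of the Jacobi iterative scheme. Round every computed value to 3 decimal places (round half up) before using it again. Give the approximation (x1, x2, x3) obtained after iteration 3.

Iteration 1:
  x1 = (-8 - (-2)·2.000 - (3)·-3.000) / (7) = 0.714
  x2 = (2 - (1)·-2.000 - (-1)·-3.000) / (3) = 0.333
  x3 = (-2 - (-3)·-2.000 - (-2)·2.000) / (7) = -0.571
Iteration 2:
  x1 = (-8 - (-2)·0.333 - (3)·-0.571) / (7) = -0.803
  x2 = (2 - (1)·0.714 - (-1)·-0.571) / (3) = 0.238
  x3 = (-2 - (-3)·0.714 - (-2)·0.333) / (7) = 0.115
Iteration 3:
  x1 = (-8 - (-2)·0.238 - (3)·0.115) / (7) = -1.124
  x2 = (2 - (1)·-0.803 - (-1)·0.115) / (3) = 0.973
  x3 = (-2 - (-3)·-0.803 - (-2)·0.238) / (7) = -0.562

(-1.124, 0.973, -0.562)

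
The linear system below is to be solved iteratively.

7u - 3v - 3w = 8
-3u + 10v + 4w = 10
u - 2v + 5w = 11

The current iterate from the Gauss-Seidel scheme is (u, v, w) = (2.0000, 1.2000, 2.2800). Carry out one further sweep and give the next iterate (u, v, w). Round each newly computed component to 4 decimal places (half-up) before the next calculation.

One sweep:
  u = (8 - (-3)·1.2000 - (-3)·2.2800) / (7) = 2.6343
  v = (10 - (-3)·2.6343 - (4)·2.2800) / (10) = 0.8783
  w = (11 - (1)·2.6343 - (-2)·0.8783) / (5) = 2.0245

(2.6343, 0.8783, 2.0245)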